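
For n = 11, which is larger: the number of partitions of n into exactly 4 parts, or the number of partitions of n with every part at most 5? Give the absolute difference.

26

Partitions of 11 into exactly 4 parts: 11.
Partitions of 11 with every part at most 5: 37.
|11 − 37| = 26.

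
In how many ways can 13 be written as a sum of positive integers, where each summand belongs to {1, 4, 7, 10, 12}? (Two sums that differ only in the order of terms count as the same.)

8

They are:
12+1
10+1+1+1
7+4+1+1
7+1+1+1+1+1+1
4+4+4+1
4+4+1+1+1+1+1
4+1+1+1+1+1+1+1+1+1
1+1+1+1+1+1+1+1+1+1+1+1+1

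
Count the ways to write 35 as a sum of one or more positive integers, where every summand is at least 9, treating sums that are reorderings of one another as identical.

20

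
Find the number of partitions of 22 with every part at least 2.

Enumerating by decreasing first part gives 210 partitions in all.

210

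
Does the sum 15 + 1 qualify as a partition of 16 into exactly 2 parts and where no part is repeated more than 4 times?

The parts sum to 16, and the condition 'there are exactly 2 summands' holds; the condition 'no summand is used more than 4 times' holds.

Yes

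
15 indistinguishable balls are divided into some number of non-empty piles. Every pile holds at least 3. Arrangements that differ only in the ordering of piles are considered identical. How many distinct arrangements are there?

17

Listing the qualifying partitions of 15:
15
12, 3
11, 4
10, 5
9, 6
9, 3, 3
8, 7
8, 4, 3
7, 5, 3
7, 4, 4
6, 6, 3
6, 5, 4
6, 3, 3, 3
5, 5, 5
5, 4, 3, 3
4, 4, 4, 3
3, 3, 3, 3, 3
That's 17 in total.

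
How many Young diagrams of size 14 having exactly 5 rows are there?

23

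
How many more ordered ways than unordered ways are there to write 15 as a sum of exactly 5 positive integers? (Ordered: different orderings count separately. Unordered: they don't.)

Ordered (compositions into 5 parts): C(14,4) = 1001.
Partitions of 15 into exactly 5 parts: 30.
Difference: 1001 − 30 = 971.

971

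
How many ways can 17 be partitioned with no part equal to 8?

267

Systematic enumeration (by largest part, then next-largest, …) yields 267.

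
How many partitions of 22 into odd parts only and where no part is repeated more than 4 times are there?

A partial list (first 12 by largest part):
1,21
3,19
1,1,1,19
5,17
1,1,3,17
7,15
1,1,5,15
1,3,3,15
1,1,1,1,3,15
9,13
1,1,7,13
1,3,5,13
…and 35 more, for 47 total.

47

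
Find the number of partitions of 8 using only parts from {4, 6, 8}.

2

The partitions of 8 that satisfy the conditions:
8
4,4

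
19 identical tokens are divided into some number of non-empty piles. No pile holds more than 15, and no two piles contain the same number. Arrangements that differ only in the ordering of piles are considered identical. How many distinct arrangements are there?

49

There are too many to list fully; the first 12 (by largest part) are:
4,15
1,3,15
5,14
1,4,14
2,3,14
6,13
1,5,13
2,4,13
1,2,3,13
7,12
1,6,12
2,5,12
…and 37 more, for 49 total.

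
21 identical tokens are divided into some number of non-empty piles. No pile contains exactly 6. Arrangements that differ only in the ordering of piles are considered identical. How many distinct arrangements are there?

Enumerating by decreasing first part gives 616 partitions in all.

616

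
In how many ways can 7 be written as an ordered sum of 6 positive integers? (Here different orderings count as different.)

6

By stars and bars with positive parts, the count is C(6,5) = 6.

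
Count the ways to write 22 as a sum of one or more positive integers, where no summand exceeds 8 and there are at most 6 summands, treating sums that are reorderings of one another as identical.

A full systematic count gives 146.

146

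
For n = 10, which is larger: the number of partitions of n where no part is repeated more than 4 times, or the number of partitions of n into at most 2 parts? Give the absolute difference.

Partitions of 10 where no part is repeated more than 4 times: 34.
Partitions of 10 into at most 2 parts: 6.
|34 − 6| = 28.

28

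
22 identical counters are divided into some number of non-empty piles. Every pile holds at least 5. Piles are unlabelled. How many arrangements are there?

Enumerating:
22
5+17
6+16
7+15
8+14
9+13
10+12
5+5+12
11+11
5+6+11
5+7+10
6+6+10
5+8+9
6+7+9
6+8+8
7+7+8
5+5+5+7
5+5+6+6

18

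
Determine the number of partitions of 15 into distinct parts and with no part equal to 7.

22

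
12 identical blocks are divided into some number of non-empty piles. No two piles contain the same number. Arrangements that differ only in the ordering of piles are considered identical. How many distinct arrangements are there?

15

Enumerating:
12
11+1
10+2
9+3
9+2+1
8+4
8+3+1
7+5
7+4+1
7+3+2
6+5+1
6+4+2
6+3+2+1
5+4+3
5+4+2+1
That's 15 in total.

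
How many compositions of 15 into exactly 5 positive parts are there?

1001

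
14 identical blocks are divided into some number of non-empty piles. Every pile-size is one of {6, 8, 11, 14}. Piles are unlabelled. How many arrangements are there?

2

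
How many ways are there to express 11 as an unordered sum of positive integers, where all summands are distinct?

12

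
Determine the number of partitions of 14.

135

Direct enumeration gives 135 partitions.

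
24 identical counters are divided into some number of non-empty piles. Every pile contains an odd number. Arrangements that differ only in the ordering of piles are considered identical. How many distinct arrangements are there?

122

Direct enumeration gives 122 partitions.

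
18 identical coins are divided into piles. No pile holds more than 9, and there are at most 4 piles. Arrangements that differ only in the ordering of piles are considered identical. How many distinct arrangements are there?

A partial list (first 12 by largest part):
9,9
9,8,1
9,7,2
9,7,1,1
9,6,3
9,6,2,1
9,5,4
9,5,3,1
9,5,2,2
9,4,4,1
9,4,3,2
9,3,3,3
…and 31 more, for 43 total.

43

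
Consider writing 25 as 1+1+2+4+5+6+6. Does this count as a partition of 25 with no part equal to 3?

Yes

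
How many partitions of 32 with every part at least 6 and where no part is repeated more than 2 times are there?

48

A partial list (first 12 by largest part):
32
26 + 6
25 + 7
24 + 8
23 + 9
22 + 10
21 + 11
20 + 12
20 + 6 + 6
19 + 13
19 + 7 + 6
18 + 14
…and 36 more, for 48 total.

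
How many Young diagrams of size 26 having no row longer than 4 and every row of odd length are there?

Listing the qualifying partitions of 26:
3,3,3,3,3,3,3,3,1,1
3,3,3,3,3,3,3,1,1,1,1,1
3,3,3,3,3,3,1,1,1,1,1,1,1,1
3,3,3,3,3,1,1,1,1,1,1,1,1,1,1,1
3,3,3,3,1,1,1,1,1,1,1,1,1,1,1,1,1,1
3,3,3,1,1,1,1,1,1,1,1,1,1,1,1,1,1,1,1,1
3,3,1,1,1,1,1,1,1,1,1,1,1,1,1,1,1,1,1,1,1,1
3,1,1,1,1,1,1,1,1,1,1,1,1,1,1,1,1,1,1,1,1,1,1,1
1,1,1,1,1,1,1,1,1,1,1,1,1,1,1,1,1,1,1,1,1,1,1,1,1,1

9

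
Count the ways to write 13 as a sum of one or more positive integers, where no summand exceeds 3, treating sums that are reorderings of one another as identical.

21

Enumerating:
3,3,3,3,1
3,3,3,2,2
3,3,3,2,1,1
3,3,3,1,1,1,1
3,3,2,2,2,1
3,3,2,2,1,1,1
3,3,2,1,1,1,1,1
3,3,1,1,1,1,1,1,1
3,2,2,2,2,2
3,2,2,2,2,1,1
3,2,2,2,1,1,1,1
3,2,2,1,1,1,1,1,1
3,2,1,1,1,1,1,1,1,1
3,1,1,1,1,1,1,1,1,1,1
2,2,2,2,2,2,1
2,2,2,2,2,1,1,1
2,2,2,2,1,1,1,1,1
2,2,2,1,1,1,1,1,1,1
2,2,1,1,1,1,1,1,1,1,1
2,1,1,1,1,1,1,1,1,1,1,1
1,1,1,1,1,1,1,1,1,1,1,1,1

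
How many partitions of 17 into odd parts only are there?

38

A partial list (first 12 by largest part):
17
15, 1, 1
13, 3, 1
13, 1, 1, 1, 1
11, 5, 1
11, 3, 3
11, 3, 1, 1, 1
11, 1, 1, 1, 1, 1, 1
9, 7, 1
9, 5, 3
9, 5, 1, 1, 1
9, 3, 3, 1, 1
…and 26 more, for 38 total.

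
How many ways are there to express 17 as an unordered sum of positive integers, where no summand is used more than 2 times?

108

There are 108 such partitions.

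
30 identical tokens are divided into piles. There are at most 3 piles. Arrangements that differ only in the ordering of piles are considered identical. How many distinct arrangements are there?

Counting exhaustively, 91 partitions satisfy the conditions.

91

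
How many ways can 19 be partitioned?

490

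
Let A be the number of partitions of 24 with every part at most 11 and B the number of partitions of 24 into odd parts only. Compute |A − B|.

Partitions of 24 with every part at most 11: 1303.
Partitions of 24 into odd parts only: 122.
|1303 − 122| = 1181.

1181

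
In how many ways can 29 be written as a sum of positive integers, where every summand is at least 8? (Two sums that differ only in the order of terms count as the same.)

13

Enumerating:
29
21, 8
20, 9
19, 10
18, 11
17, 12
16, 13
15, 14
13, 8, 8
12, 9, 8
11, 10, 8
11, 9, 9
10, 10, 9
That's 13 in total.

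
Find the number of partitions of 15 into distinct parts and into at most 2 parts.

8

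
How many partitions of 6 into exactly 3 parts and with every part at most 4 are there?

3

Listing the qualifying partitions of 6:
1, 1, 4
1, 2, 3
2, 2, 2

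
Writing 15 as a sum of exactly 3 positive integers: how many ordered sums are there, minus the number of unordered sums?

Compositions: C(14,2) = 91.
Partitions of 15 into exactly 3 parts: 19.
Difference: 91 − 19 = 72.

72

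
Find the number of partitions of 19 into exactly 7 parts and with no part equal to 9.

60

There are too many to list fully; the first 12 (by largest part) are:
13+1+1+1+1+1+1
12+2+1+1+1+1+1
11+3+1+1+1+1+1
11+2+2+1+1+1+1
10+4+1+1+1+1+1
10+3+2+1+1+1+1
10+2+2+2+1+1+1
8+6+1+1+1+1+1
8+5+2+1+1+1+1
8+4+3+1+1+1+1
8+4+2+2+1+1+1
8+3+3+2+1+1+1
…and 48 more, for 60 total.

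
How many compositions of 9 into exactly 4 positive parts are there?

Place 3 bars in the 8 internal gaps of a row of 9 dots: C(8,3) = 56.

56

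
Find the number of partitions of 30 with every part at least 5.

70

A partial list (first 12 by largest part):
30
25,5
24,6
23,7
22,8
21,9
20,10
20,5,5
19,11
19,6,5
18,12
18,7,5
…and 58 more, for 70 total.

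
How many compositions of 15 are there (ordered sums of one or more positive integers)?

16384

There are 14 gaps and each independently is a cut or not, giving 2^14 = 16384.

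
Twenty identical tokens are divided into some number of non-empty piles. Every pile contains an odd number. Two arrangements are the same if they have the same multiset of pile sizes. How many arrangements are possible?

There are too many to list fully; the first 12 (by largest part) are:
1, 19
3, 17
1, 1, 1, 17
5, 15
1, 1, 3, 15
1, 1, 1, 1, 1, 15
7, 13
1, 1, 5, 13
1, 3, 3, 13
1, 1, 1, 1, 3, 13
1, 1, 1, 1, 1, 1, 1, 13
9, 11
…and 52 more, for 64 total.

64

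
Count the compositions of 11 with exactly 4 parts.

A composition of 11 into 4 positive parts is chosen by placing 3 dividers among the 10 gaps between 11 units: C(10,3) = 120.

120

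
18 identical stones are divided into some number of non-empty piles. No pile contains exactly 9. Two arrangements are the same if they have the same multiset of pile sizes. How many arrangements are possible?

Direct enumeration gives 355 partitions.

355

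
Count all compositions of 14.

Each of the 13 gaps between 14 units is either a break or not: 2^13 = 8192.

8192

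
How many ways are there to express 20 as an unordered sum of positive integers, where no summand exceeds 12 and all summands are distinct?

45

There are too many to list fully; the first 12 (by largest part) are:
12, 8
12, 7, 1
12, 6, 2
12, 5, 3
12, 5, 2, 1
12, 4, 3, 1
11, 9
11, 8, 1
11, 7, 2
11, 6, 3
11, 6, 2, 1
11, 5, 4
…and 33 more, for 45 total.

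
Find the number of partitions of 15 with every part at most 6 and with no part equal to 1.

20

Enumerating:
6 + 6 + 3
6 + 5 + 4
6 + 5 + 2 + 2
6 + 4 + 3 + 2
6 + 3 + 3 + 3
6 + 3 + 2 + 2 + 2
5 + 5 + 5
5 + 5 + 3 + 2
5 + 4 + 4 + 2
5 + 4 + 3 + 3
5 + 4 + 2 + 2 + 2
5 + 3 + 3 + 2 + 2
5 + 2 + 2 + 2 + 2 + 2
4 + 4 + 4 + 3
4 + 4 + 3 + 2 + 2
4 + 3 + 3 + 3 + 2
4 + 3 + 2 + 2 + 2 + 2
3 + 3 + 3 + 3 + 3
3 + 3 + 3 + 2 + 2 + 2
3 + 2 + 2 + 2 + 2 + 2 + 2
Counting gives 20.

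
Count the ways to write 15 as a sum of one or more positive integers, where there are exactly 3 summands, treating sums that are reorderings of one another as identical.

19

Enumerating:
1 + 1 + 13
1 + 2 + 12
1 + 3 + 11
2 + 2 + 11
1 + 4 + 10
2 + 3 + 10
1 + 5 + 9
2 + 4 + 9
3 + 3 + 9
1 + 6 + 8
2 + 5 + 8
3 + 4 + 8
1 + 7 + 7
2 + 6 + 7
3 + 5 + 7
4 + 4 + 7
3 + 6 + 6
4 + 5 + 6
5 + 5 + 5
That's 19 in total.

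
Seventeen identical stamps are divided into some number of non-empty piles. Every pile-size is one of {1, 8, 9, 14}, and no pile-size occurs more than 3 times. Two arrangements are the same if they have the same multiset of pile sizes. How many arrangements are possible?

Listing the qualifying partitions of 17:
14, 1, 1, 1
9, 8
8, 8, 1

3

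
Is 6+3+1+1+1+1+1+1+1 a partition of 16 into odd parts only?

No

The parts sum to 16, and the condition 'every summand is odd' is violated.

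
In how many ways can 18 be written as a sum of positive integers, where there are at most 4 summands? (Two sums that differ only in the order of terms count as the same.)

84

Direct enumeration gives 84 partitions.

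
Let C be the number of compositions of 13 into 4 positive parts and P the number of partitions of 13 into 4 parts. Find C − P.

Compositions: C(12,3) = 220.
Unordered (partitions into 4 parts): 18.
Difference: 220 − 18 = 202.

202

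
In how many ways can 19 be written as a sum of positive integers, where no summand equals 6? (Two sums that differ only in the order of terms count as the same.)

389

There are 389 such partitions.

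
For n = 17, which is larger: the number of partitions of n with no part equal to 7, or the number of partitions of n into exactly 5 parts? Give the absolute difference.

208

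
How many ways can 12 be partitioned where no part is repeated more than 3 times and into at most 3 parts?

The partitions of 12 that satisfy the conditions:
12
11, 1
10, 2
10, 1, 1
9, 3
9, 2, 1
8, 4
8, 3, 1
8, 2, 2
7, 5
7, 4, 1
7, 3, 2
6, 6
6, 5, 1
6, 4, 2
6, 3, 3
5, 5, 2
5, 4, 3
4, 4, 4

19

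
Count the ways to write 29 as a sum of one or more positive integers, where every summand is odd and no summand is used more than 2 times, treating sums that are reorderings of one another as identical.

53

A partial list (first 12 by largest part):
29
27,1,1
25,3,1
23,5,1
23,3,3
21,7,1
21,5,3
21,3,3,1,1
19,9,1
19,7,3
19,5,5
19,5,3,1,1
…and 41 more, for 53 total.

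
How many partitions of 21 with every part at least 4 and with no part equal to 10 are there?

24

The partitions of 21 that satisfy the conditions:
21
4, 17
5, 16
6, 15
7, 14
8, 13
4, 4, 13
9, 12
4, 5, 12
4, 6, 11
5, 5, 11
4, 8, 9
5, 7, 9
6, 6, 9
4, 4, 4, 9
5, 8, 8
6, 7, 8
4, 4, 5, 8
7, 7, 7
4, 4, 6, 7
4, 5, 5, 7
4, 5, 6, 6
5, 5, 5, 6
4, 4, 4, 4, 5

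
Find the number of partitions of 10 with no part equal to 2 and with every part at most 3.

4

The partitions of 10 that satisfy the conditions:
3, 3, 3, 1
3, 3, 1, 1, 1, 1
3, 1, 1, 1, 1, 1, 1, 1
1, 1, 1, 1, 1, 1, 1, 1, 1, 1
That's 4 in total.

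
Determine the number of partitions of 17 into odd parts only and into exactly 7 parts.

The partitions of 17 that satisfy the conditions:
1,1,1,1,1,1,11
1,1,1,1,1,3,9
1,1,1,1,1,5,7
1,1,1,1,3,3,7
1,1,1,1,3,5,5
1,1,1,3,3,3,5
1,1,3,3,3,3,3

7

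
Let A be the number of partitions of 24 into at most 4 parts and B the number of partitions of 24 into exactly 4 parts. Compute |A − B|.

61

Partitions of 24 into at most 4 parts: 169.
Partitions of 24 into exactly 4 parts: 108.
|169 − 108| = 61.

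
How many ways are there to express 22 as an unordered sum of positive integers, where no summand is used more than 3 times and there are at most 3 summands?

There are too many to list fully; the first 12 (by largest part) are:
22
21,1
20,2
20,1,1
19,3
19,2,1
18,4
18,3,1
18,2,2
17,5
17,4,1
17,3,2
…and 40 more, for 52 total.

52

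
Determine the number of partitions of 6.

11

They are:
6
5, 1
4, 2
4, 1, 1
3, 3
3, 2, 1
3, 1, 1, 1
2, 2, 2
2, 2, 1, 1
2, 1, 1, 1, 1
1, 1, 1, 1, 1, 1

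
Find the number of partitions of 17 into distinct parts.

38

A partial list (first 12 by largest part):
17
1 + 16
2 + 15
3 + 14
1 + 2 + 14
4 + 13
1 + 3 + 13
5 + 12
1 + 4 + 12
2 + 3 + 12
6 + 11
1 + 5 + 11
…and 26 more, for 38 total.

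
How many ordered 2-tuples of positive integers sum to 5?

4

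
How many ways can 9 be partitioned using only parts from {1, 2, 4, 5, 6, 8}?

The partitions of 9 that satisfy the conditions:
8 + 1
6 + 2 + 1
6 + 1 + 1 + 1
5 + 4
5 + 2 + 2
5 + 2 + 1 + 1
5 + 1 + 1 + 1 + 1
4 + 4 + 1
4 + 2 + 2 + 1
4 + 2 + 1 + 1 + 1
4 + 1 + 1 + 1 + 1 + 1
2 + 2 + 2 + 2 + 1
2 + 2 + 2 + 1 + 1 + 1
2 + 2 + 1 + 1 + 1 + 1 + 1
2 + 1 + 1 + 1 + 1 + 1 + 1 + 1
1 + 1 + 1 + 1 + 1 + 1 + 1 + 1 + 1

16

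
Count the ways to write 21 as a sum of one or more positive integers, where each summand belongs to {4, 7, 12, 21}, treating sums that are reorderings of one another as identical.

2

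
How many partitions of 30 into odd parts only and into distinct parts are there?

18

The partitions of 30 that satisfy the conditions:
29, 1
27, 3
25, 5
23, 7
21, 9
21, 5, 3, 1
19, 11
19, 7, 3, 1
17, 13
17, 9, 3, 1
17, 7, 5, 1
15, 11, 3, 1
15, 9, 5, 1
15, 7, 5, 3
13, 11, 5, 1
13, 9, 7, 1
13, 9, 5, 3
11, 9, 7, 3
That's 18 in total.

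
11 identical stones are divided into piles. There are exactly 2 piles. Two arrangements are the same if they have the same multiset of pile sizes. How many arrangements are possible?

They are:
10+1
9+2
8+3
7+4
6+5

5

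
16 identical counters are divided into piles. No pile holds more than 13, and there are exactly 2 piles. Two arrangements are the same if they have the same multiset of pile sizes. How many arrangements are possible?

6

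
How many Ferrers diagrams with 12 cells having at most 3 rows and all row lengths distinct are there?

Listing the qualifying partitions of 12:
12
1,11
2,10
3,9
1,2,9
4,8
1,3,8
5,7
1,4,7
2,3,7
1,5,6
2,4,6
3,4,5

13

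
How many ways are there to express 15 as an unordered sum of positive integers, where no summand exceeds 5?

Systematic enumeration (by largest part, then next-largest, …) yields 84.

84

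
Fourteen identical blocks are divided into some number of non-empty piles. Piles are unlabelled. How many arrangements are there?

135

A full systematic count gives 135.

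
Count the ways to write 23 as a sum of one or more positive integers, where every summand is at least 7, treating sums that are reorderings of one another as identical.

8

Enumerating:
23
16+7
15+8
14+9
13+10
12+11
9+7+7
8+8+7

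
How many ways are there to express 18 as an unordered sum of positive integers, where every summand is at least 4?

They are:
18
14, 4
13, 5
12, 6
11, 7
10, 8
10, 4, 4
9, 9
9, 5, 4
8, 6, 4
8, 5, 5
7, 7, 4
7, 6, 5
6, 6, 6
6, 4, 4, 4
5, 5, 4, 4

16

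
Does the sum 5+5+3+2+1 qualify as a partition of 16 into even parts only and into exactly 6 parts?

The parts sum to 16, and the condition 'every summand is even' is violated.

No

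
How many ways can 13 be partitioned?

101

Counting exhaustively, 101 partitions satisfy the conditions.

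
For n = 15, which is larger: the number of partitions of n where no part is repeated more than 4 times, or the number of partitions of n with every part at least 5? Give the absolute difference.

Partitions of 15 where no part is repeated more than 4 times: 127.
Partitions of 15 with every part at least 5: 5.
|127 − 5| = 122.

122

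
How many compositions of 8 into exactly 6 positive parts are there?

Equivalently, choose which 5 of the 7 gaps become plus signs: C(7,5) = 21.

21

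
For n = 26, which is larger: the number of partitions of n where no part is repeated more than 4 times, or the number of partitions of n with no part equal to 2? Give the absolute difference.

553

Partitions of 26 where no part is repeated more than 4 times: 1414.
Partitions of 26 with no part equal to 2: 861.
|1414 − 861| = 553.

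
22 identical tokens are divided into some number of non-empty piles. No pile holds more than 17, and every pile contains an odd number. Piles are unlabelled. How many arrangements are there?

86

Systematic enumeration (by largest part, then next-largest, …) yields 86.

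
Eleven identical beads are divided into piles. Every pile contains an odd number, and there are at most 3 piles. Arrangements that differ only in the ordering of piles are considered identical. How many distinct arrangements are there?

5

Listing the qualifying partitions of 11:
11
9, 1, 1
7, 3, 1
5, 5, 1
5, 3, 3
That's 5 in total.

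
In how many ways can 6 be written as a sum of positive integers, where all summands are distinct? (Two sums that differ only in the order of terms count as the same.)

The partitions of 6 that satisfy the conditions:
6
5+1
4+2
3+2+1
That's 4 in total.

4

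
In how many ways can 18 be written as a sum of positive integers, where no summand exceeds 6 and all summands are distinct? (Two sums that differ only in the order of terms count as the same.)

Listing the qualifying partitions of 18:
3, 4, 5, 6
1, 2, 4, 5, 6
Counting gives 2.

2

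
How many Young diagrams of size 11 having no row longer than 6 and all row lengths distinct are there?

5

Enumerating:
6+5
6+4+1
6+3+2
5+4+2
5+3+2+1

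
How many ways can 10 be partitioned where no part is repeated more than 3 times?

29

A partial list (first 12 by largest part):
10
1 + 9
2 + 8
1 + 1 + 8
3 + 7
1 + 2 + 7
1 + 1 + 1 + 7
4 + 6
1 + 3 + 6
2 + 2 + 6
1 + 1 + 2 + 6
5 + 5
…and 17 more, for 29 total.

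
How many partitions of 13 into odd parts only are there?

Listing the qualifying partitions of 13:
13
11 + 1 + 1
9 + 3 + 1
9 + 1 + 1 + 1 + 1
7 + 5 + 1
7 + 3 + 3
7 + 3 + 1 + 1 + 1
7 + 1 + 1 + 1 + 1 + 1 + 1
5 + 5 + 3
5 + 5 + 1 + 1 + 1
5 + 3 + 3 + 1 + 1
5 + 3 + 1 + 1 + 1 + 1 + 1
5 + 1 + 1 + 1 + 1 + 1 + 1 + 1 + 1
3 + 3 + 3 + 3 + 1
3 + 3 + 3 + 1 + 1 + 1 + 1
3 + 3 + 1 + 1 + 1 + 1 + 1 + 1 + 1
3 + 1 + 1 + 1 + 1 + 1 + 1 + 1 + 1 + 1 + 1
1 + 1 + 1 + 1 + 1 + 1 + 1 + 1 + 1 + 1 + 1 + 1 + 1

18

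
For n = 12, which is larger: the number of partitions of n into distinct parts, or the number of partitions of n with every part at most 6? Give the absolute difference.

43

Partitions of 12 into distinct parts: 15.
Partitions of 12 with every part at most 6: 58.
|15 − 58| = 43.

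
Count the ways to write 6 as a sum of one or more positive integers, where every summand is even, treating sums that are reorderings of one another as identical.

The partitions of 6 that satisfy the conditions:
6
4+2
2+2+2

3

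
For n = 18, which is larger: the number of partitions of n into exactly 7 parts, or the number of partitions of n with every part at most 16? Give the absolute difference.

334

Partitions of 18 into exactly 7 parts: 49.
Partitions of 18 with every part at most 16: 383.
|49 − 383| = 334.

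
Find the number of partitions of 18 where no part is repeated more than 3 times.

208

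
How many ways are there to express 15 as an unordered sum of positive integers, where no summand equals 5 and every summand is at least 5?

They are:
15
9 + 6
8 + 7

3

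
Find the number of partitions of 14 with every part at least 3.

Listing the qualifying partitions of 14:
14
3,11
4,10
5,9
6,8
3,3,8
7,7
3,4,7
3,5,6
4,4,6
4,5,5
3,3,3,5
3,3,4,4

13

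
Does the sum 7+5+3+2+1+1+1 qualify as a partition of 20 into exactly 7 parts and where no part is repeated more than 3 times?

Yes

The parts sum to 20, and the condition 'there are exactly 7 summands' holds; the condition 'no summand is used more than 3 times' holds.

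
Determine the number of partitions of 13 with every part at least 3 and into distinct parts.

Enumerating:
13
10, 3
9, 4
8, 5
7, 6
6, 4, 3
Counting gives 6.

6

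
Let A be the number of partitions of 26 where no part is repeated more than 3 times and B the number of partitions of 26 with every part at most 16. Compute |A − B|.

Partitions of 26 where no part is repeated more than 3 times: 1060.
Partitions of 26 with every part at most 16: 2339.
|1060 − 2339| = 1279.

1279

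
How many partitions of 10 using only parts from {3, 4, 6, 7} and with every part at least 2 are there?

3

The partitions of 10 that satisfy the conditions:
7, 3
6, 4
4, 3, 3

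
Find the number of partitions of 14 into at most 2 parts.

8

They are:
14
13 + 1
12 + 2
11 + 3
10 + 4
9 + 5
8 + 6
7 + 7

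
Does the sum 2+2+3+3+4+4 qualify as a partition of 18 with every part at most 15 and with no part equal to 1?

Yes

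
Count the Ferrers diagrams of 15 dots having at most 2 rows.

8

They are:
15
14 + 1
13 + 2
12 + 3
11 + 4
10 + 5
9 + 6
8 + 7
Counting gives 8.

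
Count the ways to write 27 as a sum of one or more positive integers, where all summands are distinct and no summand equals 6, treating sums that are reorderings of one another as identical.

137

A full systematic count gives 137.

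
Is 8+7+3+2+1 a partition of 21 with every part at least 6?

No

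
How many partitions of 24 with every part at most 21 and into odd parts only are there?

Systematic enumeration (by largest part, then next-largest, …) yields 121.

121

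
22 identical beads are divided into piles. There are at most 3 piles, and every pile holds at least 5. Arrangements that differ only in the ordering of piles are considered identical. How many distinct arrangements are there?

They are:
22
17+5
16+6
15+7
14+8
13+9
12+10
12+5+5
11+11
11+6+5
10+7+5
10+6+6
9+8+5
9+7+6
8+8+6
8+7+7

16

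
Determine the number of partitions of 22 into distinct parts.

A full systematic count gives 89.

89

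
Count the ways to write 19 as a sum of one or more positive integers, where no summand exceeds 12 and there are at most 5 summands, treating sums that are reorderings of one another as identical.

Counting exhaustively, 137 partitions satisfy the conditions.

137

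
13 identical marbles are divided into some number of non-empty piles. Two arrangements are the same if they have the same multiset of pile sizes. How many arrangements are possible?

101

Enumerating by decreasing first part gives 101 partitions in all.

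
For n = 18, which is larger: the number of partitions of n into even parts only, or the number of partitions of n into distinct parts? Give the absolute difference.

16

Partitions of 18 into even parts only: 30.
Partitions of 18 into distinct parts: 46.
|30 − 46| = 16.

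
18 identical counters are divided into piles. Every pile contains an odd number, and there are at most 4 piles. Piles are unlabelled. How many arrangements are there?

The partitions of 18 that satisfy the conditions:
17,1
15,3
15,1,1,1
13,5
13,3,1,1
11,7
11,5,1,1
11,3,3,1
9,9
9,7,1,1
9,5,3,1
9,3,3,3
7,7,3,1
7,5,5,1
7,5,3,3
5,5,5,3
That's 16 in total.

16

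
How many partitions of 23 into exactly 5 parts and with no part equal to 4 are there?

There are 87 such partitions.

87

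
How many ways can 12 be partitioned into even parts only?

The partitions of 12 that satisfy the conditions:
12
10 + 2
8 + 4
8 + 2 + 2
6 + 6
6 + 4 + 2
6 + 2 + 2 + 2
4 + 4 + 4
4 + 4 + 2 + 2
4 + 2 + 2 + 2 + 2
2 + 2 + 2 + 2 + 2 + 2
Counting gives 11.

11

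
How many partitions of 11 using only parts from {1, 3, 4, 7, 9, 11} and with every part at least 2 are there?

Listing the qualifying partitions of 11:
11
7+4
4+4+3

3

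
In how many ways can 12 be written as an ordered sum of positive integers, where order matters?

2048

Each of the 11 gaps between 12 units is either a break or not: 2^11 = 2048.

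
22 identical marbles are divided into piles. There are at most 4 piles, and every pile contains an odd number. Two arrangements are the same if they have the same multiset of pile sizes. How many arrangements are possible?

They are:
1,21
3,19
1,1,1,19
5,17
1,1,3,17
7,15
1,1,5,15
1,3,3,15
9,13
1,1,7,13
1,3,5,13
3,3,3,13
11,11
1,1,9,11
1,3,7,11
1,5,5,11
3,3,5,11
1,3,9,9
1,5,7,9
3,3,7,9
3,5,5,9
1,7,7,7
3,5,7,7
5,5,5,7
That's 24 in total.

24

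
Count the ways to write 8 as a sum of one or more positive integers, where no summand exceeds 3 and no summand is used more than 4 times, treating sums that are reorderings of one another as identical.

7

Listing the qualifying partitions of 8:
2,3,3
1,1,3,3
1,2,2,3
1,1,1,2,3
2,2,2,2
1,1,2,2,2
1,1,1,1,2,2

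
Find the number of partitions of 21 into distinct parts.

76

Counting exhaustively, 76 partitions satisfy the conditions.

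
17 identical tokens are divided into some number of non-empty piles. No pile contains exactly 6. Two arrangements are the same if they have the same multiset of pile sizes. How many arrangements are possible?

There are 241 such partitions.

241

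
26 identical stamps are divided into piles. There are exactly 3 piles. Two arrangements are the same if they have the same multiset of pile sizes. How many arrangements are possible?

There are too many to list fully; the first 12 (by largest part) are:
24+1+1
23+2+1
22+3+1
22+2+2
21+4+1
21+3+2
20+5+1
20+4+2
20+3+3
19+6+1
19+5+2
19+4+3
…and 44 more, for 56 total.

56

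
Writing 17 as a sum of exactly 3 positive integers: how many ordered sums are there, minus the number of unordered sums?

Ordered (compositions into 3 parts): C(16,2) = 120.
Unordered (partitions into 3 parts): 24.
Difference: 120 − 24 = 96.

96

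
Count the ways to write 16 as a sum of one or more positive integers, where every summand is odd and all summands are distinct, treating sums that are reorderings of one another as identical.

Listing the qualifying partitions of 16:
15, 1
13, 3
11, 5
9, 7
7, 5, 3, 1

5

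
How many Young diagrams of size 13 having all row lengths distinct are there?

18

The partitions of 13 that satisfy the conditions:
13
12+1
11+2
10+3
10+2+1
9+4
9+3+1
8+5
8+4+1
8+3+2
7+6
7+5+1
7+4+2
7+3+2+1
6+5+2
6+4+3
6+4+2+1
5+4+3+1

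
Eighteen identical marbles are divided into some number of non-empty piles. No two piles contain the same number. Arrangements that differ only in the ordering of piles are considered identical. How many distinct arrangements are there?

46

A partial list (first 12 by largest part):
18
17, 1
16, 2
15, 3
15, 2, 1
14, 4
14, 3, 1
13, 5
13, 4, 1
13, 3, 2
12, 6
12, 5, 1
…and 34 more, for 46 total.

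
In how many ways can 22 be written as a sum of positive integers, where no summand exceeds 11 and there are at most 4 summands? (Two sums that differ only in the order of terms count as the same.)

A partial list (first 12 by largest part):
11, 11
1, 10, 11
2, 9, 11
1, 1, 9, 11
3, 8, 11
1, 2, 8, 11
4, 7, 11
1, 3, 7, 11
2, 2, 7, 11
5, 6, 11
1, 4, 6, 11
2, 3, 6, 11
…and 57 more, for 69 total.

69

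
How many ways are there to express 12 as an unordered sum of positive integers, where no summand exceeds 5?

47

There are too many to list fully; the first 12 (by largest part) are:
5+5+2
5+5+1+1
5+4+3
5+4+2+1
5+4+1+1+1
5+3+3+1
5+3+2+2
5+3+2+1+1
5+3+1+1+1+1
5+2+2+2+1
5+2+2+1+1+1
5+2+1+1+1+1+1
…and 35 more, for 47 total.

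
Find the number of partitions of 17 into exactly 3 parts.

Enumerating:
15, 1, 1
14, 2, 1
13, 3, 1
13, 2, 2
12, 4, 1
12, 3, 2
11, 5, 1
11, 4, 2
11, 3, 3
10, 6, 1
10, 5, 2
10, 4, 3
9, 7, 1
9, 6, 2
9, 5, 3
9, 4, 4
8, 8, 1
8, 7, 2
8, 6, 3
8, 5, 4
7, 7, 3
7, 6, 4
7, 5, 5
6, 6, 5

24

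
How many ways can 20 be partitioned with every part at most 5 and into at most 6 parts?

23

They are:
5+5+5+5
5+5+5+4+1
5+5+5+3+2
5+5+5+3+1+1
5+5+5+2+2+1
5+5+4+4+2
5+5+4+4+1+1
5+5+4+3+3
5+5+4+3+2+1
5+5+4+2+2+2
5+5+3+3+3+1
5+5+3+3+2+2
5+4+4+4+3
5+4+4+4+2+1
5+4+4+3+3+1
5+4+4+3+2+2
5+4+3+3+3+2
5+3+3+3+3+3
4+4+4+4+4
4+4+4+4+3+1
4+4+4+4+2+2
4+4+4+3+3+2
4+4+3+3+3+3
Counting gives 23.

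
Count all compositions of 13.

Each of the 12 gaps between 13 units is either a break or not: 2^12 = 4096.

4096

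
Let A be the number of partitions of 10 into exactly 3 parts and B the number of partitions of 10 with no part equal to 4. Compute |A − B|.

23

Partitions of 10 into exactly 3 parts: 8.
Partitions of 10 with no part equal to 4: 31.
|8 − 31| = 23.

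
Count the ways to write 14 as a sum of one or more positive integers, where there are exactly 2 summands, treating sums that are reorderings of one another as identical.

7

The partitions of 14 that satisfy the conditions:
13 + 1
12 + 2
11 + 3
10 + 4
9 + 5
8 + 6
7 + 7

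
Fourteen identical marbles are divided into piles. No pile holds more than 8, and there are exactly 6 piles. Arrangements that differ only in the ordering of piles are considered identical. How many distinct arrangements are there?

They are:
8, 2, 1, 1, 1, 1
7, 3, 1, 1, 1, 1
7, 2, 2, 1, 1, 1
6, 4, 1, 1, 1, 1
6, 3, 2, 1, 1, 1
6, 2, 2, 2, 1, 1
5, 5, 1, 1, 1, 1
5, 4, 2, 1, 1, 1
5, 3, 3, 1, 1, 1
5, 3, 2, 2, 1, 1
5, 2, 2, 2, 2, 1
4, 4, 3, 1, 1, 1
4, 4, 2, 2, 1, 1
4, 3, 3, 2, 1, 1
4, 3, 2, 2, 2, 1
4, 2, 2, 2, 2, 2
3, 3, 3, 3, 1, 1
3, 3, 3, 2, 2, 1
3, 3, 2, 2, 2, 2

19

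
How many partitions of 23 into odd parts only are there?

104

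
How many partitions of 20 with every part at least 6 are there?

8

The partitions of 20 that satisfy the conditions:
20
14 + 6
13 + 7
12 + 8
11 + 9
10 + 10
8 + 6 + 6
7 + 7 + 6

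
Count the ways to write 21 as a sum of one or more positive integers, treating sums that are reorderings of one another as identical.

792

There are 792 such partitions.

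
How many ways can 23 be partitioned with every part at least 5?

21

They are:
23
18, 5
17, 6
16, 7
15, 8
14, 9
13, 10
13, 5, 5
12, 11
12, 6, 5
11, 7, 5
11, 6, 6
10, 8, 5
10, 7, 6
9, 9, 5
9, 8, 6
9, 7, 7
8, 8, 7
8, 5, 5, 5
7, 6, 5, 5
6, 6, 6, 5
Counting gives 21.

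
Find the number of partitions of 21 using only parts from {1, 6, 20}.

5

Enumerating:
20 + 1
6 + 6 + 6 + 1 + 1 + 1
6 + 6 + 1 + 1 + 1 + 1 + 1 + 1 + 1 + 1 + 1
6 + 1 + 1 + 1 + 1 + 1 + 1 + 1 + 1 + 1 + 1 + 1 + 1 + 1 + 1 + 1
1 + 1 + 1 + 1 + 1 + 1 + 1 + 1 + 1 + 1 + 1 + 1 + 1 + 1 + 1 + 1 + 1 + 1 + 1 + 1 + 1
Counting gives 5.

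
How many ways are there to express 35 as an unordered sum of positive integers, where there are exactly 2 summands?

17

Listing the qualifying partitions of 35:
1 + 34
2 + 33
3 + 32
4 + 31
5 + 30
6 + 29
7 + 28
8 + 27
9 + 26
10 + 25
11 + 24
12 + 23
13 + 22
14 + 21
15 + 20
16 + 19
17 + 18
That's 17 in total.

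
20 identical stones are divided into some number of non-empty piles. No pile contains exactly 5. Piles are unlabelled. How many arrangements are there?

Enumerating by decreasing first part gives 451 partitions in all.

451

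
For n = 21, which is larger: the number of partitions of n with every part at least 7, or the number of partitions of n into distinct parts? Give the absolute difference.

Partitions of 21 with every part at least 7: 6.
Partitions of 21 into distinct parts: 76.
|6 − 76| = 70.

70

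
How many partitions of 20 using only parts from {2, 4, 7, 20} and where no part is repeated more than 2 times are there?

They are:
20
7 + 7 + 4 + 2

2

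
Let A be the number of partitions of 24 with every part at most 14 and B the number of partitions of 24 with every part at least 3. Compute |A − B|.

1368

Partitions of 24 with every part at most 14: 1478.
Partitions of 24 with every part at least 3: 110.
|1478 − 110| = 1368.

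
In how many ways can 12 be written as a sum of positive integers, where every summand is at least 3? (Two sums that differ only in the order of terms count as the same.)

9

The partitions of 12 that satisfy the conditions:
12
9+3
8+4
7+5
6+6
6+3+3
5+4+3
4+4+4
3+3+3+3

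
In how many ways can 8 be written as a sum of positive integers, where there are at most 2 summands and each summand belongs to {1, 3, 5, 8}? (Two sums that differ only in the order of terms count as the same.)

They are:
8
5, 3

2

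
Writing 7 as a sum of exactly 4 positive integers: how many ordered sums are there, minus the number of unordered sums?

Compositions: C(6,3) = 20.
Unordered (partitions into 4 parts): 3.
Difference: 20 − 3 = 17.

17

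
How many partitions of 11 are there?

56

A partial list (first 12 by largest part):
11
10,1
9,2
9,1,1
8,3
8,2,1
8,1,1,1
7,4
7,3,1
7,2,2
7,2,1,1
7,1,1,1,1
…and 44 more, for 56 total.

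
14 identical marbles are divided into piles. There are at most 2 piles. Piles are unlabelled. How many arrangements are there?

8

Listing the qualifying partitions of 14:
14
13 + 1
12 + 2
11 + 3
10 + 4
9 + 5
8 + 6
7 + 7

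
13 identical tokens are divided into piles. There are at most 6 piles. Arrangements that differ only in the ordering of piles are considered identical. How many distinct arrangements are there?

There are 71 such partitions.

71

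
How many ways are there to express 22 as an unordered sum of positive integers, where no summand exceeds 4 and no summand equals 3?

42

There are too many to list fully; the first 12 (by largest part) are:
4, 4, 4, 4, 4, 2
4, 4, 4, 4, 4, 1, 1
4, 4, 4, 4, 2, 2, 2
4, 4, 4, 4, 2, 2, 1, 1
4, 4, 4, 4, 2, 1, 1, 1, 1
4, 4, 4, 4, 1, 1, 1, 1, 1, 1
4, 4, 4, 2, 2, 2, 2, 2
4, 4, 4, 2, 2, 2, 2, 1, 1
4, 4, 4, 2, 2, 2, 1, 1, 1, 1
4, 4, 4, 2, 2, 1, 1, 1, 1, 1, 1
4, 4, 4, 2, 1, 1, 1, 1, 1, 1, 1, 1
4, 4, 4, 1, 1, 1, 1, 1, 1, 1, 1, 1, 1
…and 30 more, for 42 total.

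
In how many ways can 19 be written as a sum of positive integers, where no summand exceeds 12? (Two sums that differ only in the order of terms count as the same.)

A full systematic count gives 460.

460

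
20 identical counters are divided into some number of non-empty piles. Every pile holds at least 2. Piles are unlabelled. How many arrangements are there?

137

Counting exhaustively, 137 partitions satisfy the conditions.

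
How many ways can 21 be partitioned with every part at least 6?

9

Listing the qualifying partitions of 21:
21
15,6
14,7
13,8
12,9
11,10
9,6,6
8,7,6
7,7,7
Counting gives 9.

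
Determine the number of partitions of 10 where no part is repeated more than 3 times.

29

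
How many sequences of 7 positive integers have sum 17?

8008

By stars and bars with positive parts, the count is C(16,6) = 8008.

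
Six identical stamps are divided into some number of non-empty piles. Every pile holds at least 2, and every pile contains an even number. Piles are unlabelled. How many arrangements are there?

3

Listing the qualifying partitions of 6:
6
2 + 4
2 + 2 + 2
Counting gives 3.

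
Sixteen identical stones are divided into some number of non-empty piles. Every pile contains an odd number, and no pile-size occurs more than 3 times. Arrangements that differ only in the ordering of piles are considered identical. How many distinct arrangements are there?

The partitions of 16 that satisfy the conditions:
1+15
3+13
1+1+1+13
5+11
1+1+3+11
7+9
1+1+5+9
1+3+3+9
1+1+7+7
1+3+5+7
3+3+3+7
1+1+1+3+3+7
1+5+5+5
3+3+5+5
1+1+1+3+5+5
1+1+3+3+3+5

16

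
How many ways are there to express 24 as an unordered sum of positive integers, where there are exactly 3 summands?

48

There are too many to list fully; the first 12 (by largest part) are:
22,1,1
21,2,1
20,3,1
20,2,2
19,4,1
19,3,2
18,5,1
18,4,2
18,3,3
17,6,1
17,5,2
17,4,3
…and 36 more, for 48 total.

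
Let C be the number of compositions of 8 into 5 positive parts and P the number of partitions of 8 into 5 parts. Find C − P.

Compositions: C(7,4) = 35.
Unordered (partitions into 5 parts): 3.
Difference: 35 − 3 = 32.

32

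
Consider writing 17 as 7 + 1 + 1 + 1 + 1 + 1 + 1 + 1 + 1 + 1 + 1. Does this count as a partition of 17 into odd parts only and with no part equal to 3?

Yes

The parts sum to 17, and the condition 'every summand is odd' holds; the condition 'no summand equals 3' holds.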